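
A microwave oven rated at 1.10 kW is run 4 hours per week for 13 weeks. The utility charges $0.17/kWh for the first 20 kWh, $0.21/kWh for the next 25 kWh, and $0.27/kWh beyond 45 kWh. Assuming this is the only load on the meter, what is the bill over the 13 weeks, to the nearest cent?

Runtime = 4 h/week × 13 weeks = 52 h
Energy = 1.1 kW × 52 h = 57.2 kWh
Tier 1 (0–20 kWh): 20 × $0.17 = $3.4
Tier 2 (20–45 kWh): 25 × $0.21 = $5.25
Above 45 kWh: 12.2 × $0.27 = $3.294
Bill = $11.94

$11.94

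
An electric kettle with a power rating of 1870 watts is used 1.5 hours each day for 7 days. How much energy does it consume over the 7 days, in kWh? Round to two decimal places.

Runtime = 1.5 h/day × 7 days = 10.5 h
Energy = 1.87 kW × 10.5 h = 19.635 kWh ≈ 19.64 kWh

19.64 kWh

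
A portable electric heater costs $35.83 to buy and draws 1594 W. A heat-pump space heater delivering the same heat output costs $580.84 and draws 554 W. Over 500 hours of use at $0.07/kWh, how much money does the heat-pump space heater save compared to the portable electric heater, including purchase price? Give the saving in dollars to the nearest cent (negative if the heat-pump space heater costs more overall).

-$508.61

portable electric heater: $35.83 + (1594/1000) kW × 500 h × $0.07 = $35.83 + $55.79 = $91.62
heat-pump space heater: $580.84 + (554/1000) kW × 500 h × $0.07 = $580.84 + $19.39 = $600.23
Saving = $91.62 − $600.23 = −$508.61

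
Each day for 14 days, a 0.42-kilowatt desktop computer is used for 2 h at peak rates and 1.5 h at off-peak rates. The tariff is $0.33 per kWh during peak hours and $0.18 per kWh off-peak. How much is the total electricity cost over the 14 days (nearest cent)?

Peak energy = 0.42 kW × 2 h × 14 = 11.76 kWh
Off-peak energy = 0.42 kW × 1.5 h × 14 = 8.82 kWh
Cost = 11.76 × $0.33 + 8.82 × $0.18 = $3.8808 + $1.5876 = $5.47

$5.47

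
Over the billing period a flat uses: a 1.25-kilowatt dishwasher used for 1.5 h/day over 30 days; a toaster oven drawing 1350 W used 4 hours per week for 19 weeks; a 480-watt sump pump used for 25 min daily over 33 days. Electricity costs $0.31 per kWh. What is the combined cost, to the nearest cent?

$51.29

dishwasher: Runtime = 1.5 h/day × 30 days = 45 h
dishwasher: 1.25 kW × 45 h = 56.25 kWh
toaster oven: Runtime = 4 h/week × 19 weeks = 76 h
toaster oven: 1.35 kW × 76 h = 102.6 kWh
sump pump: Runtime = 25 min × 33 = 825 min = 13.75 h
sump pump: 0.48 kW × 13.75 h = 6.6 kWh
Total energy = 165.45 kWh
Cost = 165.45 × $0.31 = $51.29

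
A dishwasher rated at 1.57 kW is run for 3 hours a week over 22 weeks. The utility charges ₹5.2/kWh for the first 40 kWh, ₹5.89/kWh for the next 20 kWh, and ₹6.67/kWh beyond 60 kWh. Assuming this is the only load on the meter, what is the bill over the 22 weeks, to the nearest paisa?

Runtime = 3 h/week × 22 weeks = 66 h
Energy = 1.57 kW × 66 h = 103.62 kWh
Tier 1 (0–40 kWh): 40 × ₹5.2 = ₹208
Tier 2 (40–60 kWh): 20 × ₹5.89 = ₹117.8
Above 60 kWh: 43.62 × ₹6.67 = ₹290.9454
Bill = ₹616.75

₹616.75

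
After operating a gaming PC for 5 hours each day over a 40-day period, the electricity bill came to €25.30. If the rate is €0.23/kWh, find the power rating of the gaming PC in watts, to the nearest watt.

550 W

Energy = €25.30 ÷ €0.23/kWh = 110 kWh
Runtime = 5 h/day × 40 days = 200 h
Power = 110 kWh ÷ 200 h = 0.55 kW = 550 W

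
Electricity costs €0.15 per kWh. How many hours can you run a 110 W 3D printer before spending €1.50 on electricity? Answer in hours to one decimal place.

90.9 h

Energy available = €1.50 ÷ €0.15/kWh = 10 kWh
Hours = 10 kWh ÷ 0.11 kW = 90.9 h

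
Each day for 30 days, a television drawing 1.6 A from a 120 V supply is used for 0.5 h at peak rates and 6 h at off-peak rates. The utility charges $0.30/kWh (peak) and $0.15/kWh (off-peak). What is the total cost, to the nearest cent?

$6.05

Power = 1.6 A × 120 V = 192 W = 0.192 kW
Peak energy = 0.192 kW × 0.5 h × 30 = 2.88 kWh
Off-peak energy = 0.192 kW × 6 h × 30 = 34.56 kWh
Cost = 2.88 × $0.30 + 34.56 × $0.15 = $0.864 + $5.184 = $6.05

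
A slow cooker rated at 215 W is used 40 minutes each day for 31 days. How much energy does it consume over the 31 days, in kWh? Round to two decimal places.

Runtime = 40 min × 31 = 1240 min = 20.666666… h
Energy = 0.215 kW × 20.666666… h = 4.443333… kWh ≈ 4.44 kWh

4.44 kWh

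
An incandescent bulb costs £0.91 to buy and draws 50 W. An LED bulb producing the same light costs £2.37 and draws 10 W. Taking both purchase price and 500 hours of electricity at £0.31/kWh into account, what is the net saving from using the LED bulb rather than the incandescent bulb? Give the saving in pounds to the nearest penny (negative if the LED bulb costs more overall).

incandescent bulb: £0.91 + (50/1000) kW × 500 h × £0.31 = £0.91 + £7.75 = £8.66
LED bulb: £2.37 + (10/1000) kW × 500 h × £0.31 = £2.37 + £1.55 = £3.92
Saving = £8.66 − £3.92 = £4.74

£4.74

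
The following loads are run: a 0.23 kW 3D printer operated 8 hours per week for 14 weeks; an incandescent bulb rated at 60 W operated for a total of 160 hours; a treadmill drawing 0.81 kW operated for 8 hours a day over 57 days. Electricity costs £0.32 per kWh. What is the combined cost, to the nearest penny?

3D printer: Runtime = 8 h/week × 14 weeks = 112 h
3D printer: 0.23 kW × 112 h = 25.76 kWh
incandescent bulb: 0.06 kW × 160 h = 9.6 kWh
treadmill: Runtime = 8 h/day × 57 days = 456 h
treadmill: 0.81 kW × 456 h = 369.36 kWh
Total energy = 404.72 kWh
Cost = 404.72 × £0.32 = £129.51

£129.51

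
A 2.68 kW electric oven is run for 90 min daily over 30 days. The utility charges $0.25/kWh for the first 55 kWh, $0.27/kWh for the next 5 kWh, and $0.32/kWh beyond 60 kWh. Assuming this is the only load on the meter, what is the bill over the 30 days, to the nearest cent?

Runtime = 90 min × 30 = 2700 min = 45 h
Energy = 2.68 kW × 45 h = 120.6 kWh
Tier 1 (0–55 kWh): 55 × $0.25 = $13.75
Tier 2 (55–60 kWh): 5 × $0.27 = $1.35
Above 60 kWh: 60.6 × $0.32 = $19.392
Bill = $34.49

$34.49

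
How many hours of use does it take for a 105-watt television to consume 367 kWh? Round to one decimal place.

3495.2 h

Hours = 367 kWh ÷ 0.105 kW = 3495.2 h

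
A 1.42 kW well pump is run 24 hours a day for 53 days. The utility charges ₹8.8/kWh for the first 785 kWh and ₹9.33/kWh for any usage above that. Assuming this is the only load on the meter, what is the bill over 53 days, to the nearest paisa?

Runtime = 24 h × 53 = 1272 h
Energy = 1.42 kW × 1272 h = 1806.24 kWh
Tier 1 (0–785 kWh): 785 × ₹8.8 = ₹6908
Above 785 kWh: 1021.24 × ₹9.33 = ₹9528.1692
Bill = ₹16436.17

₹16436.17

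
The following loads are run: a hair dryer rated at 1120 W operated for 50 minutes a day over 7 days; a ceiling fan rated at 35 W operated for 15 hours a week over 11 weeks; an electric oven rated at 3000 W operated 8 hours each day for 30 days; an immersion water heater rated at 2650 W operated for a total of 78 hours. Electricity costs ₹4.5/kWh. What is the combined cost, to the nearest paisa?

₹4225.54

hair dryer: Runtime = 50 min × 7 = 350 min = 5.833333… h
hair dryer: 1.12 kW × 5.833333… h = 6.533333… kWh
ceiling fan: Runtime = 15 h/week × 11 weeks = 165 h
ceiling fan: 0.035 kW × 165 h = 5.775 kWh
electric oven: Runtime = 8 h/day × 30 days = 240 h
electric oven: 3 kW × 240 h = 720 kWh
immersion water heater: 2.65 kW × 78 h = 206.7 kWh
Total energy = 939.008333… kWh
Cost = 939.008333… × ₹4.5 = ₹4225.54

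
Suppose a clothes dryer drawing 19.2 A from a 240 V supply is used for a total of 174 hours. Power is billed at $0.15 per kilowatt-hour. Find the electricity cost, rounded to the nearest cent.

Power = 19.2 A × 240 V = 4608 W = 4.608 kW
Energy = 4.608 kW × 174 h = 801.792 kWh
Cost = 801.792 kWh × $0.15/kWh = $120.27

$120.27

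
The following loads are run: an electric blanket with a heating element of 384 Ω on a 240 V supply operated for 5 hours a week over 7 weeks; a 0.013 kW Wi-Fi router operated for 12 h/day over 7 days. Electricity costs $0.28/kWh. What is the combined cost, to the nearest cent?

$1.78

electric blanket: Power = V²/R = 240²/384 = 150 W = 0.15 kW
electric blanket: Runtime = 5 h/week × 7 weeks = 35 h
electric blanket: 0.15 kW × 35 h = 5.25 kWh
Wi-Fi router: Runtime = 12 h/day × 7 days = 84 h
Wi-Fi router: 0.013 kW × 84 h = 1.092 kWh
Total energy = 6.342 kWh
Cost = 6.342 × $0.28 = $1.78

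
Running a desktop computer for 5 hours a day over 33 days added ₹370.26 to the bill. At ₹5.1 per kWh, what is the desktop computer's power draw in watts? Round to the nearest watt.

440 W

Energy = ₹370.26 ÷ ₹5.1/kWh = 72.6 kWh
Runtime = 5 h/day × 33 days = 165 h
Power = 72.6 kWh ÷ 165 h = 0.44 kW = 440 W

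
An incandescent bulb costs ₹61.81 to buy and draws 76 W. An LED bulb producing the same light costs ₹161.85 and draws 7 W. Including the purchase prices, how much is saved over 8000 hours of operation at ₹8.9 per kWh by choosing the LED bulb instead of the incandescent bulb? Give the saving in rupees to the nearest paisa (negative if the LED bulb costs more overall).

incandescent bulb: ₹61.81 + (76/1000) kW × 8000 h × ₹8.9 = ₹61.81 + ₹5411.2 = ₹5473.01
LED bulb: ₹161.85 + (7/1000) kW × 8000 h × ₹8.9 = ₹161.85 + ₹498.4 = ₹660.25
Saving = ₹5473.01 − ₹660.25 = ₹4812.76

₹4812.76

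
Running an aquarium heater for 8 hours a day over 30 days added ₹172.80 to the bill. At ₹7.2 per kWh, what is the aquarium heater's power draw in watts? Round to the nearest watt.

100 W

Energy = ₹172.80 ÷ ₹7.2/kWh = 24 kWh
Runtime = 8 h/day × 30 days = 240 h
Power = 24 kWh ÷ 240 h = 0.1 kW = 100 W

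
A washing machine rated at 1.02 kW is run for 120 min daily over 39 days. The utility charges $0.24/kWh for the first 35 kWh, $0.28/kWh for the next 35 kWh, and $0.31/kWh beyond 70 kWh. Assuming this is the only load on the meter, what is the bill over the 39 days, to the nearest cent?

$21.16

Runtime = 120 min × 39 = 4680 min = 78 h
Energy = 1.02 kW × 78 h = 79.56 kWh
Tier 1 (0–35 kWh): 35 × $0.24 = $8.4
Tier 2 (35–70 kWh): 35 × $0.28 = $9.8
Above 70 kWh: 9.56 × $0.31 = $2.9636
Bill = $21.16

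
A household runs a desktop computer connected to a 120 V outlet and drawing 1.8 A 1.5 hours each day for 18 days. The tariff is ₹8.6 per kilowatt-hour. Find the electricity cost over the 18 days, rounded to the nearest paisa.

Power = 1.8 A × 120 V = 216 W = 0.216 kW
Runtime = 1.5 h/day × 18 days = 27 h
Energy = 0.216 kW × 27 h = 5.832 kWh
Cost = 5.832 kWh × ₹8.6/kWh = ₹50.16

₹50.16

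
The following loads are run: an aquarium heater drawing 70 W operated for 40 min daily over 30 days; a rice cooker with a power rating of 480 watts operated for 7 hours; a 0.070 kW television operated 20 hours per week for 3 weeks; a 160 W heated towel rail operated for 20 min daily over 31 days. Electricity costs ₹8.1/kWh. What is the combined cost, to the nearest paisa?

₹85.97

aquarium heater: Runtime = 40 min × 30 = 1200 min = 20 h
aquarium heater: 0.07 kW × 20 h = 1.4 kWh
rice cooker: 0.48 kW × 7 h = 3.36 kWh
television: Runtime = 20 h/week × 3 weeks = 60 h
television: 0.07 kW × 60 h = 4.2 kWh
heated towel rail: Runtime = 20 min × 31 = 620 min = 10.333333… h
heated towel rail: 0.16 kW × 10.333333… h = 1.653333… kWh
Total energy = 10.613333… kWh
Cost = 10.613333… × ₹8.1 = ₹85.97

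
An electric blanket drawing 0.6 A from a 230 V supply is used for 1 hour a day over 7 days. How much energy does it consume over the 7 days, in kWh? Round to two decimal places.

0.97 kWh

Power = 0.6 A × 230 V = 138 W = 0.138 kW
Runtime = 1 h/day × 7 days = 7 h
Energy = 0.138 kW × 7 h = 0.966 kWh ≈ 0.97 kWh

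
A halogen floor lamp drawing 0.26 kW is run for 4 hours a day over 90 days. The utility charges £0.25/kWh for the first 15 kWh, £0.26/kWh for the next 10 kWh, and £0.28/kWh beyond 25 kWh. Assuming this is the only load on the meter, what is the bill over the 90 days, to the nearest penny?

Runtime = 4 h/day × 90 days = 360 h
Energy = 0.26 kW × 360 h = 93.6 kWh
Tier 1 (0–15 kWh): 15 × £0.25 = £3.75
Tier 2 (15–25 kWh): 10 × £0.26 = £2.6
Above 25 kWh: 68.6 × £0.28 = £19.208
Bill = £25.56

£25.56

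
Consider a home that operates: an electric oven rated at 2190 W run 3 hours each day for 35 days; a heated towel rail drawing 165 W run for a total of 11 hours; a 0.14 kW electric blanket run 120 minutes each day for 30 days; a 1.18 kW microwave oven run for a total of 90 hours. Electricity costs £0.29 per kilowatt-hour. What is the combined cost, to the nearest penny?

electric oven: Runtime = 3 h/day × 35 days = 105 h
electric oven: 2.19 kW × 105 h = 229.95 kWh
heated towel rail: 0.165 kW × 11 h = 1.815 kWh
electric blanket: Runtime = 120 min × 30 = 3600 min = 60 h
electric blanket: 0.14 kW × 60 h = 8.4 kWh
microwave oven: 1.18 kW × 90 h = 106.2 kWh
Total energy = 346.365 kWh
Cost = 346.365 × £0.29 = £100.45

£100.45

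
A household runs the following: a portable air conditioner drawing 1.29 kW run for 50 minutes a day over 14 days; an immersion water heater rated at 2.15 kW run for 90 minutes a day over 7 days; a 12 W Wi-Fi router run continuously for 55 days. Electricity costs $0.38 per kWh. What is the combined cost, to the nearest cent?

$20.32

portable air conditioner: Runtime = 50 min × 14 = 700 min = 11.666666… h
portable air conditioner: 1.29 kW × 11.666666… h = 15.05 kWh
immersion water heater: Runtime = 90 min × 7 = 630 min = 10.5 h
immersion water heater: 2.15 kW × 10.5 h = 22.575 kWh
Wi-Fi router: Runtime = 24 h × 55 = 1320 h
Wi-Fi router: 0.012 kW × 1320 h = 15.84 kWh
Total energy = 53.465 kWh
Cost = 53.465 × $0.38 = $20.32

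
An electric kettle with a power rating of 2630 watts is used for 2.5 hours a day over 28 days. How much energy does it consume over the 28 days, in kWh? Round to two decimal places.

Runtime = 2.5 h/day × 28 days = 70 h
Energy = 2.63 kW × 70 h = 184.1 kWh

184.10 kWh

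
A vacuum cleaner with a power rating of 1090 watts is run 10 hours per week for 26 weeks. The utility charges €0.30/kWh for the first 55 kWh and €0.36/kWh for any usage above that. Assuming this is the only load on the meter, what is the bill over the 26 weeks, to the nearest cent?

€98.72

Runtime = 10 h/week × 26 weeks = 260 h
Energy = 1.09 kW × 260 h = 283.4 kWh
Tier 1 (0–55 kWh): 55 × €0.30 = €16.5
Above 55 kWh: 228.4 × €0.36 = €82.224
Bill = €98.72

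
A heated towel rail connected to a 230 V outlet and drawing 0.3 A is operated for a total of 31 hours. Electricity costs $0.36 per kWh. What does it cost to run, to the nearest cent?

Power = 0.3 A × 230 V = 69 W = 0.069 kW
Energy = 0.069 kW × 31 h = 2.139 kWh
Cost = 2.139 kWh × $0.36/kWh = $0.77

$0.77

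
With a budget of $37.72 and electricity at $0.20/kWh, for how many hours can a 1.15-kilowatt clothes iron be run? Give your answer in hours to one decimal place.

Energy available = $37.72 ÷ $0.20/kWh = 188.6 kWh
Hours = 188.6 kWh ÷ 1.15 kW = 164.0 h

164.0 h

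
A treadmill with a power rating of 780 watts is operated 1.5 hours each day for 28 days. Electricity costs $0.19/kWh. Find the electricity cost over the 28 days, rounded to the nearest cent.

Runtime = 1.5 h/day × 28 days = 42 h
Energy = 0.78 kW × 42 h = 32.76 kWh
Cost = 32.76 kWh × $0.19/kWh = $6.22

$6.22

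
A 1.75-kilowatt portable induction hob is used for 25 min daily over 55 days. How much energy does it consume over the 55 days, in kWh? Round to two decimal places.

Runtime = 25 min × 55 = 1375 min = 22.916666… h
Energy = 1.75 kW × 22.916666… h = 40.104166… kWh ≈ 40.10 kWh

40.10 kWh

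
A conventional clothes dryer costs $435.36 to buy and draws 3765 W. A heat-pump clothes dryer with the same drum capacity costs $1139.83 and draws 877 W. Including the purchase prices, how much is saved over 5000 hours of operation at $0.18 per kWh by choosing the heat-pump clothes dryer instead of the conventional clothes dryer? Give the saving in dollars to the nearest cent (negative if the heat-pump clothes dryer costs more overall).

$1894.73

conventional clothes dryer: $435.36 + (3765/1000) kW × 5000 h × $0.18 = $435.36 + $3388.5 = $3823.86
heat-pump clothes dryer: $1139.83 + (877/1000) kW × 5000 h × $0.18 = $1139.83 + $789.3 = $1929.13
Saving = $3823.86 − $1929.13 = $1894.73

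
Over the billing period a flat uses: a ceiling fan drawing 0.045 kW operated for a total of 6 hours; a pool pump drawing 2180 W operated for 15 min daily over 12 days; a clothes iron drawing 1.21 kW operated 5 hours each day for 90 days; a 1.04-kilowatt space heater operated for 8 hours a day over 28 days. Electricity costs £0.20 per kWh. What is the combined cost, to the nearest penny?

£156.85

ceiling fan: 0.045 kW × 6 h = 0.27 kWh
pool pump: Runtime = 15 min × 12 = 180 min = 3 h
pool pump: 2.18 kW × 3 h = 6.54 kWh
clothes iron: Runtime = 5 h/day × 90 days = 450 h
clothes iron: 1.21 kW × 450 h = 544.5 kWh
space heater: Runtime = 8 h/day × 28 days = 224 h
space heater: 1.04 kW × 224 h = 232.96 kWh
Total energy = 784.27 kWh
Cost = 784.27 × £0.20 = £156.85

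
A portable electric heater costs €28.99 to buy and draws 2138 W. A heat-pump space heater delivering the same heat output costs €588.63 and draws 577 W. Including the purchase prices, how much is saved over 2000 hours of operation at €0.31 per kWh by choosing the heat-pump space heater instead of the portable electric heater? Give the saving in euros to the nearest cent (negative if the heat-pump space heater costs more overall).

portable electric heater: €28.99 + (2138/1000) kW × 2000 h × €0.31 = €28.99 + €1325.56 = €1354.55
heat-pump space heater: €588.63 + (577/1000) kW × 2000 h × €0.31 = €588.63 + €357.74 = €946.37
Saving = €1354.55 − €946.37 = €408.18

€408.18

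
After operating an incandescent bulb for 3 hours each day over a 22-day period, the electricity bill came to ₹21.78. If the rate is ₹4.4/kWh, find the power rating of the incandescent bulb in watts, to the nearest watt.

Energy = ₹21.78 ÷ ₹4.4/kWh = 4.95 kWh
Runtime = 3 h/day × 22 days = 66 h
Power = 4.95 kWh ÷ 66 h = 0.075 kW = 75 W

75 W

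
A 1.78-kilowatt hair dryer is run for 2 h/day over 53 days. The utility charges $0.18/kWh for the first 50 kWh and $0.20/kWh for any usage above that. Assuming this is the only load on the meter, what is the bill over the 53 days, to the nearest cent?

Runtime = 2 h/day × 53 days = 106 h
Energy = 1.78 kW × 106 h = 188.68 kWh
Tier 1 (0–50 kWh): 50 × $0.18 = $9
Above 50 kWh: 138.68 × $0.20 = $27.736
Bill = $36.74

$36.74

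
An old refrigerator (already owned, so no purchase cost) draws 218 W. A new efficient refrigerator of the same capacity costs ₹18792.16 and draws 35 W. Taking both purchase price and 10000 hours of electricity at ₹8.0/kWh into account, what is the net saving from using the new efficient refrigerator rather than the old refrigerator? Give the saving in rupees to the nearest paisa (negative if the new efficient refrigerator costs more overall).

old refrigerator: ₹0.00 + (218/1000) kW × 10000 h × ₹8.0 = ₹0.00 + ₹17440 = ₹17440
new efficient refrigerator: ₹18792.16 + (35/1000) kW × 10000 h × ₹8.0 = ₹18792.16 + ₹2800 = ₹21592.16
Saving = ₹17440 − ₹21592.16 = −₹4152.16

-₹4152.16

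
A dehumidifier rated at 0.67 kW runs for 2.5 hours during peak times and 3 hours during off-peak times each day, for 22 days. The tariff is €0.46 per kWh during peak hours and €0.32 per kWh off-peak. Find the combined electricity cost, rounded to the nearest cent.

Peak energy = 0.67 kW × 2.5 h × 22 = 36.85 kWh
Off-peak energy = 0.67 kW × 3 h × 22 = 44.22 kWh
Cost = 36.85 × €0.46 + 44.22 × €0.32 = €16.951 + €14.1504 = €31.10

€31.10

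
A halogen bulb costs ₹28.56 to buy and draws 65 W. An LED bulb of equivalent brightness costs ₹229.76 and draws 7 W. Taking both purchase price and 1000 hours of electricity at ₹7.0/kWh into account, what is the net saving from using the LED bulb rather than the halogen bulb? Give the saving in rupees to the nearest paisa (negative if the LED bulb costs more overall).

halogen bulb: ₹28.56 + (65/1000) kW × 1000 h × ₹7.0 = ₹28.56 + ₹455 = ₹483.56
LED bulb: ₹229.76 + (7/1000) kW × 1000 h × ₹7.0 = ₹229.76 + ₹49 = ₹278.76
Saving = ₹483.56 − ₹278.76 = ₹204.8

₹204.80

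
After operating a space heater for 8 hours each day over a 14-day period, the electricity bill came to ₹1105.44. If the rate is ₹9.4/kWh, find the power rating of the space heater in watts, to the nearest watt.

Energy = ₹1105.44 ÷ ₹9.4/kWh = 117.6 kWh
Runtime = 8 h/day × 14 days = 112 h
Power = 117.6 kWh ÷ 112 h = 1.05 kW = 1050 W

1050 W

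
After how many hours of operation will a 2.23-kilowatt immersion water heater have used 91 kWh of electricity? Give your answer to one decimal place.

Hours = 91 kWh ÷ 2.23 kW = 40.8 h

40.8 h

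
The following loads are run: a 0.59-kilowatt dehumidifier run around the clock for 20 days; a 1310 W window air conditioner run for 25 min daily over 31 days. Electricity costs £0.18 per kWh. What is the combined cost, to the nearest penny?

£54.02

dehumidifier: Runtime = 24 h × 20 = 480 h
dehumidifier: 0.59 kW × 480 h = 283.2 kWh
window air conditioner: Runtime = 25 min × 31 = 775 min = 12.916666… h
window air conditioner: 1.31 kW × 12.916666… h = 16.920833… kWh
Total energy = 300.120833… kWh
Cost = 300.120833… × £0.18 = £54.02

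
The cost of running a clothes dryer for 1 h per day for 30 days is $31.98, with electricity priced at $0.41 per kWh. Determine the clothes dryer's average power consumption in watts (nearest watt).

2600 W

Energy = $31.98 ÷ $0.41/kWh = 78 kWh
Runtime = 1 h/day × 30 days = 30 h
Power = 78 kWh ÷ 30 h = 2.6 kW = 2600 W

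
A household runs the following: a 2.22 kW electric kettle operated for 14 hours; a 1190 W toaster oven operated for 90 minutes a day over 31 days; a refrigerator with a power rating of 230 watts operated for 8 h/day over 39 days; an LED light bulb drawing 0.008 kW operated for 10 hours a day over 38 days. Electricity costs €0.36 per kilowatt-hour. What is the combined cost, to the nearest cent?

electric kettle: 2.22 kW × 14 h = 31.08 kWh
toaster oven: Runtime = 90 min × 31 = 2790 min = 46.5 h
toaster oven: 1.19 kW × 46.5 h = 55.335 kWh
refrigerator: Runtime = 8 h/day × 39 days = 312 h
refrigerator: 0.23 kW × 312 h = 71.76 kWh
LED light bulb: Runtime = 10 h/day × 38 days = 380 h
LED light bulb: 0.008 kW × 380 h = 3.04 kWh
Total energy = 161.215 kWh
Cost = 161.215 × €0.36 = €58.04

€58.04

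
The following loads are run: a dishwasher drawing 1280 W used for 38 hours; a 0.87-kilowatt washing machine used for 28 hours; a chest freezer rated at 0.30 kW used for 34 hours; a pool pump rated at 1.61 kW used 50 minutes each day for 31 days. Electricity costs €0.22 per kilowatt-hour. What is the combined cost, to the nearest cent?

€27.45

dishwasher: 1.28 kW × 38 h = 48.64 kWh
washing machine: 0.87 kW × 28 h = 24.36 kWh
chest freezer: 0.3 kW × 34 h = 10.2 kWh
pool pump: Runtime = 50 min × 31 = 1550 min = 25.833333… h
pool pump: 1.61 kW × 25.833333… h = 41.591666… kWh
Total energy = 124.791666… kWh
Cost = 124.791666… × €0.22 = €27.45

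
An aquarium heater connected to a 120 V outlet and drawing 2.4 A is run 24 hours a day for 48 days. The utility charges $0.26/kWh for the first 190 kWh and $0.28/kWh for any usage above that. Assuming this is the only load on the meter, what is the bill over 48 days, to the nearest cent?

Power = 2.4 A × 120 V = 288 W = 0.288 kW
Runtime = 24 h × 48 = 1152 h
Energy = 0.288 kW × 1152 h = 331.776 kWh
Tier 1 (0–190 kWh): 190 × $0.26 = $49.4
Above 190 kWh: 141.776 × $0.28 = $39.69728
Bill = $89.10

$89.10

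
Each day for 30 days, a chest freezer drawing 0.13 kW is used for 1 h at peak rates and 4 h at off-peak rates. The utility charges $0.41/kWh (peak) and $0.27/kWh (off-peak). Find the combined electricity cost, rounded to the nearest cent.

$5.81

Peak energy = 0.13 kW × 1 h × 30 = 3.9 kWh
Off-peak energy = 0.13 kW × 4 h × 30 = 15.6 kWh
Cost = 3.9 × $0.41 + 15.6 × $0.27 = $1.599 + $4.212 = $5.81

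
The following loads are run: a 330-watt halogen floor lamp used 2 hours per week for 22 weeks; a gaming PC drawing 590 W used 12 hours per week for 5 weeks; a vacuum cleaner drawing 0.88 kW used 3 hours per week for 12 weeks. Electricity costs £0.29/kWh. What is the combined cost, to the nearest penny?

halogen floor lamp: Runtime = 2 h/week × 22 weeks = 44 h
halogen floor lamp: 0.33 kW × 44 h = 14.52 kWh
gaming PC: Runtime = 12 h/week × 5 weeks = 60 h
gaming PC: 0.59 kW × 60 h = 35.4 kWh
vacuum cleaner: Runtime = 3 h/week × 12 weeks = 36 h
vacuum cleaner: 0.88 kW × 36 h = 31.68 kWh
Total energy = 81.6 kWh
Cost = 81.6 × £0.29 = £23.66

£23.66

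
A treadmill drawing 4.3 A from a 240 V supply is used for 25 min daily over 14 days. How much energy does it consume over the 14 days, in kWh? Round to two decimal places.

Power = 4.3 A × 240 V = 1032 W = 1.032 kW
Runtime = 25 min × 14 = 350 min = 5.833333… h
Energy = 1.032 kW × 5.833333… h = 6.02 kWh

6.02 kWh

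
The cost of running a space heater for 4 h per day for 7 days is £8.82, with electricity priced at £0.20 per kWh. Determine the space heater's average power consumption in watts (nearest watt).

1575 W

Energy = £8.82 ÷ £0.20/kWh = 44.1 kWh
Runtime = 4 h/day × 7 days = 28 h
Power = 44.1 kWh ÷ 28 h = 1.575 kW = 1575 W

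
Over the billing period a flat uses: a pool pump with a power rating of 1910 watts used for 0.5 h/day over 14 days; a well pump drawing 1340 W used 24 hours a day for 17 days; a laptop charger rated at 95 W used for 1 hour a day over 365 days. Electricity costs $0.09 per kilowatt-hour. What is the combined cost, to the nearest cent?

$53.53

pool pump: Runtime = 0.5 h/day × 14 days = 7 h
pool pump: 1.91 kW × 7 h = 13.37 kWh
well pump: Runtime = 24 h × 17 = 408 h
well pump: 1.34 kW × 408 h = 546.72 kWh
laptop charger: Runtime = 1 h/day × 365 days = 365 h
laptop charger: 0.095 kW × 365 h = 34.675 kWh
Total energy = 594.765 kWh
Cost = 594.765 × $0.09 = $53.53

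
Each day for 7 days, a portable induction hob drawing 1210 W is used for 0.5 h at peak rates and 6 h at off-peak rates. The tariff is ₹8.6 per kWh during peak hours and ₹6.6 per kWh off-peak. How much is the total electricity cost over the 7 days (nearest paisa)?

Peak energy = 1.21 kW × 0.5 h × 7 = 4.235 kWh
Off-peak energy = 1.21 kW × 6 h × 7 = 50.82 kWh
Cost = 4.235 × ₹8.6 + 50.82 × ₹6.6 = ₹36.421 + ₹335.412 = ₹371.83

₹371.83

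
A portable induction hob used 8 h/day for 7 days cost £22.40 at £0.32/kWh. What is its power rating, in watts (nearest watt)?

1250 W

Energy = £22.40 ÷ £0.32/kWh = 70 kWh
Runtime = 8 h/day × 7 days = 56 h
Power = 70 kWh ÷ 56 h = 1.25 kW = 1250 W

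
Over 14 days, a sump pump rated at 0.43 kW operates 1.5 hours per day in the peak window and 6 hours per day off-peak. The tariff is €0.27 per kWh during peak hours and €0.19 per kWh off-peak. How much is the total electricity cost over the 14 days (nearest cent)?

Peak energy = 0.43 kW × 1.5 h × 14 = 9.03 kWh
Off-peak energy = 0.43 kW × 6 h × 14 = 36.12 kWh
Cost = 9.03 × €0.27 + 36.12 × €0.19 = €2.4381 + €6.8628 = €9.30

€9.30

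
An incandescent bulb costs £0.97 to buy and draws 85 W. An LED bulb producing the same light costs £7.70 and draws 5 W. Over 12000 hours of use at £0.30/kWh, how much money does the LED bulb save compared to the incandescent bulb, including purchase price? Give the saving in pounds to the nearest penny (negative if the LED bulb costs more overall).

£281.27

incandescent bulb: £0.97 + (85/1000) kW × 12000 h × £0.30 = £0.97 + £306 = £306.97
LED bulb: £7.70 + (5/1000) kW × 12000 h × £0.30 = £7.70 + £18 = £25.7
Saving = £306.97 − £25.7 = £281.27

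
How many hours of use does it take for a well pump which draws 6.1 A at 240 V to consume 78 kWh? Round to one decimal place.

53.3 h

Power = 6.1 A × 240 V = 1464 W = 1.464 kW
Hours = 78 kWh ÷ 1.464 kW = 53.3 h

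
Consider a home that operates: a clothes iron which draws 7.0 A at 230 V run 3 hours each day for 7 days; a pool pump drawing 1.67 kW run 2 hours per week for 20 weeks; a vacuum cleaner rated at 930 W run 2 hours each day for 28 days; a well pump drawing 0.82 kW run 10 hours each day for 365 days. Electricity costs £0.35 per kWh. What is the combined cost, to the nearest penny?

clothes iron: Power = 7.0 A × 230 V = 1610 W = 1.61 kW
clothes iron: Runtime = 3 h/day × 7 days = 21 h
clothes iron: 1.61 kW × 21 h = 33.81 kWh
pool pump: Runtime = 2 h/week × 20 weeks = 40 h
pool pump: 1.67 kW × 40 h = 66.8 kWh
vacuum cleaner: Runtime = 2 h/day × 28 days = 56 h
vacuum cleaner: 0.93 kW × 56 h = 52.08 kWh
well pump: Runtime = 10 h/day × 365 days = 3650 h
well pump: 0.82 kW × 3650 h = 2993 kWh
Total energy = 3145.69 kWh
Cost = 3145.69 × £0.35 = £1100.99

£1100.99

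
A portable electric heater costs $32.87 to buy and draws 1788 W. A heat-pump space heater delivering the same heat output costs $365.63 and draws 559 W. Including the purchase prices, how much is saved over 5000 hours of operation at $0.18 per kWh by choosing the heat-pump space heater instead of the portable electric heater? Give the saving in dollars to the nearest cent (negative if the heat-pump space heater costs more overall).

$773.34

portable electric heater: $32.87 + (1788/1000) kW × 5000 h × $0.18 = $32.87 + $1609.2 = $1642.07
heat-pump space heater: $365.63 + (559/1000) kW × 5000 h × $0.18 = $365.63 + $503.1 = $868.73
Saving = $1642.07 − $868.73 = $773.34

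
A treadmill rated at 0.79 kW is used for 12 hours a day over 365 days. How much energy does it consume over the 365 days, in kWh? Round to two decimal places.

3460.20 kWh

Runtime = 12 h/day × 365 days = 4380 h
Energy = 0.79 kW × 4380 h = 3460.2 kWh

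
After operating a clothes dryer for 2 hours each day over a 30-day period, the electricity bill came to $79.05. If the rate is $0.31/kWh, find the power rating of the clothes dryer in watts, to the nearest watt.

Energy = $79.05 ÷ $0.31/kWh = 255 kWh
Runtime = 2 h/day × 30 days = 60 h
Power = 255 kWh ÷ 60 h = 4.25 kW = 4250 W

4250 W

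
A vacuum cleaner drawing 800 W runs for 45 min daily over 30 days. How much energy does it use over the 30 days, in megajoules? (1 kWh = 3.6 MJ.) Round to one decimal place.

64.8 MJ

Runtime = 45 min × 30 = 1350 min = 22.5 h
Energy = 0.8 kW × 22.5 h = 18 kWh
= 18 × 3.6 MJ = 64.8 MJ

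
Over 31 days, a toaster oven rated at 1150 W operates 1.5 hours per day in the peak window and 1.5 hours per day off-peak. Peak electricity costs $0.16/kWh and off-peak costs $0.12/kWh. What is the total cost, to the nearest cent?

Peak energy = 1.15 kW × 1.5 h × 31 = 53.475 kWh
Off-peak energy = 1.15 kW × 1.5 h × 31 = 53.475 kWh
Cost = 53.475 × $0.16 + 53.475 × $0.12 = $8.556 + $6.417 = $14.97

$14.97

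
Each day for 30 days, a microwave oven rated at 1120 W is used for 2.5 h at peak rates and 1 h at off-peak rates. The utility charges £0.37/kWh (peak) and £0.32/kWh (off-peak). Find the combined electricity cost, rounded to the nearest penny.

Peak energy = 1.12 kW × 2.5 h × 30 = 84 kWh
Off-peak energy = 1.12 kW × 1 h × 30 = 33.6 kWh
Cost = 84 × £0.37 + 33.6 × £0.32 = £31.08 + £10.752 = £41.83

£41.83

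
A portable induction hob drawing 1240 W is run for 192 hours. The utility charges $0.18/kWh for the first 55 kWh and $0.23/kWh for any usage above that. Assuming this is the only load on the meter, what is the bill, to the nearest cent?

Energy = 1.24 kW × 192 h = 238.08 kWh
Tier 1 (0–55 kWh): 55 × $0.18 = $9.9
Above 55 kWh: 183.08 × $0.23 = $42.1084
Bill = $52.01

$52.01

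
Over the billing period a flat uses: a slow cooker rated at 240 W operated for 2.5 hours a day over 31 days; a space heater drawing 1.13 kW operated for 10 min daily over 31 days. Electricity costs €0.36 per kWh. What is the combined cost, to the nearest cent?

€8.80

slow cooker: Runtime = 2.5 h/day × 31 days = 77.5 h
slow cooker: 0.24 kW × 77.5 h = 18.6 kWh
space heater: Runtime = 10 min × 31 = 310 min = 5.166666… h
space heater: 1.13 kW × 5.166666… h = 5.838333… kWh
Total energy = 24.438333… kWh
Cost = 24.438333… × €0.36 = €8.80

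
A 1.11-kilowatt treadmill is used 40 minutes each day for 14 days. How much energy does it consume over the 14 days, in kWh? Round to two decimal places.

Runtime = 40 min × 14 = 560 min = 9.333333… h
Energy = 1.11 kW × 9.333333… h = 10.36 kWh

10.36 kWh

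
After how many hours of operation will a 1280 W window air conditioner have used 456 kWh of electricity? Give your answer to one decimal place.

356.3 h

Hours = 456 kWh ÷ 1.28 kW = 356.3 h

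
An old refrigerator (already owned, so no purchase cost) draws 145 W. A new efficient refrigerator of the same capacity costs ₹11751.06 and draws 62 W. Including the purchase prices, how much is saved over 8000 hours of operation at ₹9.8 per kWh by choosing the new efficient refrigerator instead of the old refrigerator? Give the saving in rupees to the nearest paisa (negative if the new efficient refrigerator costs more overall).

-₹5243.86

old refrigerator: ₹0.00 + (145/1000) kW × 8000 h × ₹9.8 = ₹0.00 + ₹11368 = ₹11368
new efficient refrigerator: ₹11751.06 + (62/1000) kW × 8000 h × ₹9.8 = ₹11751.06 + ₹4860.8 = ₹16611.86
Saving = ₹11368 − ₹16611.86 = −₹5243.86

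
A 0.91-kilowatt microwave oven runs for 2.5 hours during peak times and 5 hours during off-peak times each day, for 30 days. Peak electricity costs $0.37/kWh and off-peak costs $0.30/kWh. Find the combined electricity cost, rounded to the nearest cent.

$66.20

Peak energy = 0.91 kW × 2.5 h × 30 = 68.25 kWh
Off-peak energy = 0.91 kW × 5 h × 30 = 136.5 kWh
Cost = 68.25 × $0.37 + 136.5 × $0.30 = $25.2525 + $40.95 = $66.20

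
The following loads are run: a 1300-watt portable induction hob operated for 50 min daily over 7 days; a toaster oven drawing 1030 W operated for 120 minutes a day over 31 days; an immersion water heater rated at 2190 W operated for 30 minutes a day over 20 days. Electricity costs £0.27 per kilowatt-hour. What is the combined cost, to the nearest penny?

portable induction hob: Runtime = 50 min × 7 = 350 min = 5.833333… h
portable induction hob: 1.3 kW × 5.833333… h = 7.583333… kWh
toaster oven: Runtime = 120 min × 31 = 3720 min = 62 h
toaster oven: 1.03 kW × 62 h = 63.86 kWh
immersion water heater: Runtime = 30 min × 20 = 600 min = 10 h
immersion water heater: 2.19 kW × 10 h = 21.9 kWh
Total energy = 93.343333… kWh
Cost = 93.343333… × £0.27 = £25.20

£25.20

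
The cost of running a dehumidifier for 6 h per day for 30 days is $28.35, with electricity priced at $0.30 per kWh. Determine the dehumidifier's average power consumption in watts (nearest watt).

Energy = $28.35 ÷ $0.30/kWh = 94.5 kWh
Runtime = 6 h/day × 30 days = 180 h
Power = 94.5 kWh ÷ 180 h = 0.525 kW = 525 W

525 W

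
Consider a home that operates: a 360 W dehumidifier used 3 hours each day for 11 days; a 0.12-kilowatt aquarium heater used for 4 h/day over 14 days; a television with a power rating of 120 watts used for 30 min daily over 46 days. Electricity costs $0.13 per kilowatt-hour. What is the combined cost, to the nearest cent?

$2.78

dehumidifier: Runtime = 3 h/day × 11 days = 33 h
dehumidifier: 0.36 kW × 33 h = 11.88 kWh
aquarium heater: Runtime = 4 h/day × 14 days = 56 h
aquarium heater: 0.12 kW × 56 h = 6.72 kWh
television: Runtime = 30 min × 46 = 1380 min = 23 h
television: 0.12 kW × 23 h = 2.76 kWh
Total energy = 21.36 kWh
Cost = 21.36 × $0.13 = $2.78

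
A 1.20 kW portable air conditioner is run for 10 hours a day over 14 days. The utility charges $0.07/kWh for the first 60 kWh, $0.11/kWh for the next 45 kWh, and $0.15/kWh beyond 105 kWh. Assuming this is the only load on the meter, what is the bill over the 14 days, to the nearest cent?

Runtime = 10 h/day × 14 days = 140 h
Energy = 1.2 kW × 140 h = 168 kWh
Tier 1 (0–60 kWh): 60 × $0.07 = $4.2
Tier 2 (60–105 kWh): 45 × $0.11 = $4.95
Above 105 kWh: 63 × $0.15 = $9.45
Bill = $18.60

$18.60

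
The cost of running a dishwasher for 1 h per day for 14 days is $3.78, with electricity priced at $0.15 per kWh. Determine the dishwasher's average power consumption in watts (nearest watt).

1800 W

Energy = $3.78 ÷ $0.15/kWh = 25.2 kWh
Runtime = 1 h/day × 14 days = 14 h
Power = 25.2 kWh ÷ 14 h = 1.8 kW = 1800 W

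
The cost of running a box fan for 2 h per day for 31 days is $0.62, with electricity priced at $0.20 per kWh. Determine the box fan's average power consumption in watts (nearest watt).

50 W

Energy = $0.62 ÷ $0.20/kWh = 3.1 kWh
Runtime = 2 h/day × 31 days = 62 h
Power = 3.1 kWh ÷ 62 h = 0.05 kW = 50 W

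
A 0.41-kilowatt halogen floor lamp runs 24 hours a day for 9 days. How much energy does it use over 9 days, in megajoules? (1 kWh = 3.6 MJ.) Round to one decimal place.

Runtime = 24 h × 9 = 216 h
Energy = 0.41 kW × 216 h = 88.56 kWh
= 88.56 × 3.6 MJ = 318.8 MJ

318.8 MJ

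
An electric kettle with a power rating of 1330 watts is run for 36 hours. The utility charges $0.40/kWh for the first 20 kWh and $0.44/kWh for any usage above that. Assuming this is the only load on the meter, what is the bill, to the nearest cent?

$20.27

Energy = 1.33 kW × 36 h = 47.88 kWh
Tier 1 (0–20 kWh): 20 × $0.40 = $8
Above 20 kWh: 27.88 × $0.44 = $12.2672
Bill = $20.27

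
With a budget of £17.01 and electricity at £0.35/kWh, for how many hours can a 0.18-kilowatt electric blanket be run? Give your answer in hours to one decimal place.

Energy available = £17.01 ÷ £0.35/kWh = 48.6 kWh
Hours = 48.6 kWh ÷ 0.18 kW = 270.0 h

270.0 h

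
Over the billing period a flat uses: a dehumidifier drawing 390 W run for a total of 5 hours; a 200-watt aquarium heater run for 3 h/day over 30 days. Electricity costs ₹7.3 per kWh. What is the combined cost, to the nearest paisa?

₹145.64

dehumidifier: 0.39 kW × 5 h = 1.95 kWh
aquarium heater: Runtime = 3 h/day × 30 days = 90 h
aquarium heater: 0.2 kW × 90 h = 18 kWh
Total energy = 19.95 kWh
Cost = 19.95 × ₹7.3 = ₹145.64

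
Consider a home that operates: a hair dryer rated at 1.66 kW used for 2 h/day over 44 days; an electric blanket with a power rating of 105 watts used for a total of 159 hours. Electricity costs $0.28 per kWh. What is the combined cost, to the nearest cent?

hair dryer: Runtime = 2 h/day × 44 days = 88 h
hair dryer: 1.66 kW × 88 h = 146.08 kWh
electric blanket: 0.105 kW × 159 h = 16.695 kWh
Total energy = 162.775 kWh
Cost = 162.775 × $0.28 = $45.58

$45.58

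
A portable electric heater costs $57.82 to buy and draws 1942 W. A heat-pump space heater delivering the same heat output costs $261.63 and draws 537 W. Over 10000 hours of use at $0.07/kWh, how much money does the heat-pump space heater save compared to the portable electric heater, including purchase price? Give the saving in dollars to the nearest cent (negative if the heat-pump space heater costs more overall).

portable electric heater: $57.82 + (1942/1000) kW × 10000 h × $0.07 = $57.82 + $1359.4 = $1417.22
heat-pump space heater: $261.63 + (537/1000) kW × 10000 h × $0.07 = $261.63 + $375.9 = $637.53
Saving = $1417.22 − $637.53 = $779.69

$779.69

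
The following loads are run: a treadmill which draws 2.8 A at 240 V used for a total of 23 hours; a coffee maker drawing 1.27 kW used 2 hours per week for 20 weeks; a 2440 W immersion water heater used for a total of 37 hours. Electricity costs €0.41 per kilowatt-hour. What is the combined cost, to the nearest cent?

treadmill: Power = 2.8 A × 240 V = 672 W = 0.672 kW
treadmill: 0.672 kW × 23 h = 15.456 kWh
coffee maker: Runtime = 2 h/week × 20 weeks = 40 h
coffee maker: 1.27 kW × 40 h = 50.8 kWh
immersion water heater: 2.44 kW × 37 h = 90.28 kWh
Total energy = 156.536 kWh
Cost = 156.536 × €0.41 = €64.18

€64.18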